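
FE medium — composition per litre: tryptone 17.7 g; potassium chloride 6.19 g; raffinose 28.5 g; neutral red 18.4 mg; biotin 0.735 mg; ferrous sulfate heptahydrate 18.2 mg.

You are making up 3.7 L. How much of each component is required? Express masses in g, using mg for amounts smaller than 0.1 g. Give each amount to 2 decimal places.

Ratio of target to recipe volume: 3700 / 1000 = 3.7.
tryptone: 17.7 g × (3700 mL / 1000 mL) = 65.49 g
potassium chloride: 6.19 g × (3700 mL / 1000 mL) = 22.90 g
raffinose: 28.5 g × (3700 mL / 1000 mL) = 105.45 g
neutral red: 18.4 mg × (3700 mL / 1000 mL) = 68.08 mg
biotin: 0.735 mg × (3700 mL / 1000 mL) = 2.72 mg
ferrous sulfate heptahydrate: 18.2 mg × (3700 mL / 1000 mL) = 67.34 mg

tryptone 65.49 g; potassium chloride 22.90 g; raffinose 105.45 g; neutral red 68.08 mg; biotin 2.72 mg; ferrous sulfate heptahydrate 67.34 mg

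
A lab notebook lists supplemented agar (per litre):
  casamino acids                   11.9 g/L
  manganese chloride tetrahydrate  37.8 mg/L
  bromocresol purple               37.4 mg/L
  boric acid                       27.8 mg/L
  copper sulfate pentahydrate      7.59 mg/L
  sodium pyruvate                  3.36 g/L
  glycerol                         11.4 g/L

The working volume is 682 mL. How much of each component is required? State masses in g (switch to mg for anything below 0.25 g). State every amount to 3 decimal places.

casamino acids 8.116 g; manganese chloride tetrahydrate 25.780 mg; bromocresol purple 25.507 mg; boric acid 18.960 mg; copper sulfate pentahydrate 5.176 mg; sodium pyruvate 2.292 g; glycerol 7.775 g

Scale factor relative to 1 L: 0.682.
casamino acids: 11.9 g/L × 0.682 L = 8.116 g
manganese chloride tetrahydrate: 37.8 mg/L × 0.682 L = 25.780 mg
bromocresol purple: 37.4 mg/L × 0.682 L = 25.507 mg
boric acid: 27.8 mg/L × 0.682 L = 18.960 mg
copper sulfate pentahydrate: 7.59 mg/L × 0.682 L = 5.176 mg
sodium pyruvate: 3.36 g/L × 0.682 L = 2.292 g
glycerol: 11.4 g/L × 0.682 L = 7.775 g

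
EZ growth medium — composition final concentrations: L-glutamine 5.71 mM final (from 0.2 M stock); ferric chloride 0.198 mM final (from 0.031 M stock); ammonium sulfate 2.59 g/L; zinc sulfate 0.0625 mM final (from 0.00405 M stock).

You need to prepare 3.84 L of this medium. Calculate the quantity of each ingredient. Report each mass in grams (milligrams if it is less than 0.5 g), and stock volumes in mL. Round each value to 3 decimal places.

Working volume: 3.84 L.
L-glutamine: dilute stock: 5.71 mM × 3840 mL ÷ 200 mM = 109.632 mL
ferric chloride: V = C2·V2/C1 = 0.198 mM × 3840 mL ÷ 31 mM = 24.526 mL
ammonium sulfate: 2.59 g/L × 3.84 L = 9.946 g
zinc sulfate: V = C2·V2/C1 = 0.0625 mM × 3840 mL ÷ 4.05 mM = 59.259 mL

L-glutamine 109.632 mL; ferric chloride 24.526 mL; ammonium sulfate 9.946 g; zinc sulfate 59.259 mL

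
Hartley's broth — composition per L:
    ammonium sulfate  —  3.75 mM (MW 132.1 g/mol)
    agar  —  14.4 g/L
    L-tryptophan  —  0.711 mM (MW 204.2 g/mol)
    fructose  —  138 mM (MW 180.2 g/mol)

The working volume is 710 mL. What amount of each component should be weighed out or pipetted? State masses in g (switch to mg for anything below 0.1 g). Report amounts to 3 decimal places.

ammonium sulfate 0.352 g; agar 10.224 g; L-tryptophan 0.103 g; fructose 17.656 g

Target volume = 710 mL = 0.71 L.
ammonium sulfate: 3.75 mmol/L × 132.1 g/mol × 0.71 L ÷ 1000 = 0.352 g
agar: 14.4 g/L × 0.71 L = 10.224 g
L-tryptophan: 0.711 mmol/L × 204.2 g/mol × 0.71 L ÷ 1000 = 0.103 g
fructose: 138 mmol/L × 180.2 g/mol × 0.71 L ÷ 1000 = 17.656 g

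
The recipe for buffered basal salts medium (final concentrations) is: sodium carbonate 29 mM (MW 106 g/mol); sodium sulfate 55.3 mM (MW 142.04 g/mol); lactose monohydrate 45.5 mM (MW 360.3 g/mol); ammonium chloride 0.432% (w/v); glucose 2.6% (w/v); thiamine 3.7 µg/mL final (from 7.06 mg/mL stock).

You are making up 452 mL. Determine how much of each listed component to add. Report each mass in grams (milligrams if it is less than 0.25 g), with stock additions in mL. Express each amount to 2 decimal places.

sodium carbonate 1.39 g; sodium sulfate 3.55 g; lactose monohydrate 7.41 g; ammonium chloride 1.95 g; glucose 11.75 g; thiamine 0.24 mL

Scale factor relative to 1 L: 0.452.
sodium carbonate: 29 mmol/L × 106 g/mol × 0.452 L ÷ 1000 = 1.39 g
sodium sulfate: 55.3 mmol/L × 142.04 g/mol × 0.452 L ÷ 1000 = 3.55 g
lactose monohydrate: 45.5 mmol/L × 360.3 g/mol × 0.452 L ÷ 1000 = 7.41 g
ammonium chloride: 0.432% w/v = 4.32 g/L → 4.32 × 0.452 L = 1.95 g
glucose: 2.6 g per 100 mL × 452 mL ÷ 100 = 11.75 g
thiamine: dilute stock: 3.7 µg/mL × 452 mL ÷ 7060 µg/mL = 0.24 mL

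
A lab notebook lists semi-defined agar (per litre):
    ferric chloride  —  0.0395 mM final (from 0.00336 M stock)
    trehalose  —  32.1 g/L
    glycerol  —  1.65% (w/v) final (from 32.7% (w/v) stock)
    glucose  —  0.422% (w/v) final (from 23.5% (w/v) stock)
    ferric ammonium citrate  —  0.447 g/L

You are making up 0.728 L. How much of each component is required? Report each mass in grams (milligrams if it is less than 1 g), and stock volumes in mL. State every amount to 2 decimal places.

ferric chloride 8.56 mL; trehalose 23.37 g; glycerol 36.73 mL; glucose 13.07 mL; ferric ammonium citrate 325.42 mg

Scale factor relative to 1 L: 0.728.
ferric chloride: dilute stock: 0.0395 mM × 728 mL ÷ 3.36 mM = 8.56 mL
trehalose: 32.1 g/L × 0.728 L = 23.37 g
glycerol: dilute stock: 1.65% ÷ 32.7% × 728 mL = 36.73 mL
glucose: V = C2·V2/C1 = 0.422% ÷ 23.5% × 728 mL = 13.07 mL
ferric ammonium citrate: 0.447 g/L × 0.728 L = 0.325416 g = 325.42 mg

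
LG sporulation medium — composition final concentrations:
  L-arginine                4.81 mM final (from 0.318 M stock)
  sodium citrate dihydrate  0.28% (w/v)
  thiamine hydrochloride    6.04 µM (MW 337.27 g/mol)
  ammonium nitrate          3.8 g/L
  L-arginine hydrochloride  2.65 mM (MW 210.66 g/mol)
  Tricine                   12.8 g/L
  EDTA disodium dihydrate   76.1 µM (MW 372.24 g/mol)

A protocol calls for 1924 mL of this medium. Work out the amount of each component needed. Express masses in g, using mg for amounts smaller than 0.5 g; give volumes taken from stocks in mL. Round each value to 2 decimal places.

Target volume = 1924 mL = 1.924 L.
L-arginine: C1V1 = C2V2 → 4.81 mM × 1924 mL ÷ 318 mM = 29.10 mL
sodium citrate dihydrate: 0.28% w/v = 2.8 g/L → 2.8 × 1.924 L = 5.39 g
thiamine hydrochloride: 6.04 µmol/L × 337.27 g/mol × 1.924 L ÷ 1000 = 3.92 mg
ammonium nitrate: 3.8 g/L × 1.924 L = 7.31 g
L-arginine hydrochloride: 2.65 mmol/L × 210.66 g/mol × 1.924 L ÷ 1000 = 1.07 g
Tricine: 12.8 g/L × 1.924 L = 24.63 g
EDTA disodium dihydrate: 76.1 µmol/L × 372.24 g/mol × 1.924 L ÷ 1000 = 54.50 mg

L-arginine 29.10 mL; sodium citrate dihydrate 5.39 g; thiamine hydrochloride 3.92 mg; ammonium nitrate 7.31 g; L-arginine hydrochloride 1.07 g; Tricine 24.63 g; EDTA disodium dihydrate 54.50 mg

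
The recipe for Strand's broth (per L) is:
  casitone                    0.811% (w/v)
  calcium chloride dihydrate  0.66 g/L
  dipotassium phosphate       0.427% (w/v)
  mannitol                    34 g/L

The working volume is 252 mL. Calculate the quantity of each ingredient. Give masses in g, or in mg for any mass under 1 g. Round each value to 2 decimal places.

Target volume = 252 mL = 0.252 L.
casitone: 0.811 g per 100 mL × 252 mL ÷ 100 = 2.04 g
calcium chloride dihydrate: 0.66 g/L × 0.252 L = 0.16632 g = 166.32 mg
dipotassium phosphate: 0.427 g per 100 mL × 252 mL ÷ 100 = 1.08 g
mannitol: 34 g/L × 0.252 L = 8.57 g

casitone 2.04 g; calcium chloride dihydrate 166.32 mg; dipotassium phosphate 1.08 g; mannitol 8.57 g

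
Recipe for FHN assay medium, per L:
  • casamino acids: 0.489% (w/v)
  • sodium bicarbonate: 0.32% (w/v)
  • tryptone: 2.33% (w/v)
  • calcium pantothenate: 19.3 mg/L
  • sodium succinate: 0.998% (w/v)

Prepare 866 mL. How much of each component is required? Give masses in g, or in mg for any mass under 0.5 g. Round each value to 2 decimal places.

Target volume = 866 mL = 0.866 L.
casamino acids: 0.489 g per 100 mL × 866 mL ÷ 100 = 4.23 g
sodium bicarbonate: 0.32% w/v = 3.2 g/L → 3.2 × 0.866 L = 2.77 g
tryptone: 2.33% w/v = 23.3 g/L → 23.3 × 0.866 L = 20.18 g
calcium pantothenate: 19.3 mg/L × 0.866 L = 16.71 mg
sodium succinate: 0.998 g per 100 mL × 866 mL ÷ 100 = 8.64 g

casamino acids 4.23 g; sodium bicarbonate 2.77 g; tryptone 20.18 g; calcium pantothenate 16.71 mg; sodium succinate 8.64 g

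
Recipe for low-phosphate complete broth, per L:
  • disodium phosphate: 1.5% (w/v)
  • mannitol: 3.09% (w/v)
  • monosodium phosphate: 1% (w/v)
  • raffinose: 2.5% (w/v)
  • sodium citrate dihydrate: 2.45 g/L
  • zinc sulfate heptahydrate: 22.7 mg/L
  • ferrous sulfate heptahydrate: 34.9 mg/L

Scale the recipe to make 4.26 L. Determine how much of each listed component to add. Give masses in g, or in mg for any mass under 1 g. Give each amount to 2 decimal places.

Scale factor relative to 1 L: 4.26.
disodium phosphate: 1.5% w/v = 15 g/L → 15 × 4.26 L = 63.90 g
mannitol: 3.09% w/v = 30.9 g/L → 30.9 × 4.26 L = 131.63 g
monosodium phosphate: 1 g per 100 mL × 4260 mL ÷ 100 = 42.60 g
raffinose: 2.5% w/v = 25 g/L → 25 × 4.26 L = 106.50 g
sodium citrate dihydrate: 2.45 g/L × 4.26 L = 10.44 g
zinc sulfate heptahydrate: 22.7 mg/L × 4.26 L = 96.70 mg
ferrous sulfate heptahydrate: 34.9 mg/L × 4.26 L = 148.67 mg

disodium phosphate 63.90 g; mannitol 131.63 g; monosodium phosphate 42.60 g; raffinose 106.50 g; sodium citrate dihydrate 10.44 g; zinc sulfate heptahydrate 96.70 mg; ferrous sulfate heptahydrate 148.67 mg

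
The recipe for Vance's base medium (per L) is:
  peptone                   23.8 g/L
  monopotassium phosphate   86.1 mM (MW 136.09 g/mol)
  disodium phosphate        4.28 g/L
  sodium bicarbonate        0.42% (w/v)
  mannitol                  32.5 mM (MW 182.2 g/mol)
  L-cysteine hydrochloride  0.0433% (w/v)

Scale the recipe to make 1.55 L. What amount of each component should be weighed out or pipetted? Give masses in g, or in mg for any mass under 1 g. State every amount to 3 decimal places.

peptone 36.890 g; monopotassium phosphate 18.162 g; disodium phosphate 6.634 g; sodium bicarbonate 6.510 g; mannitol 9.178 g; L-cysteine hydrochloride 671.150 mg

Working volume: 1.55 L.
peptone: 23.8 g/L × 1.55 L = 36.890 g
monopotassium phosphate: 86.1 mmol/L × 136.09 g/mol × 1.55 L ÷ 1000 = 18.162 g
disodium phosphate: 4.28 g/L × 1.55 L = 6.634 g
sodium bicarbonate: 0.42% w/v = 4.2 g/L → 4.2 × 1.55 L = 6.510 g
mannitol: 32.5 mmol/L × 182.2 g/mol × 1.55 L ÷ 1000 = 9.178 g
L-cysteine hydrochloride: 0.0433 g per 100 mL × 1550 mL ÷ 100 = 0.67115 g = 671.150 mg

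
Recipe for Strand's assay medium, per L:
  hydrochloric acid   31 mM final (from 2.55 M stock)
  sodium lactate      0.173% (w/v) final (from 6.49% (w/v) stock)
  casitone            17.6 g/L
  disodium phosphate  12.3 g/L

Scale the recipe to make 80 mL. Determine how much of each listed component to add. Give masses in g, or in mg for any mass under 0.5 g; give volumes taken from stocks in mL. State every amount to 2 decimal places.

hydrochloric acid 0.97 mL; sodium lactate 2.13 mL; casitone 1.41 g; disodium phosphate 0.98 g

Scale factor relative to 1 L: 0.08.
hydrochloric acid: V = C2·V2/C1 = 31 mM × 80 mL ÷ 2550 mM = 0.97 mL
sodium lactate: V = C2·V2/C1 = 0.173% ÷ 6.49% × 80 mL = 2.13 mL
casitone: 17.6 g/L × 0.08 L = 1.41 g
disodium phosphate: 12.3 g/L × 0.08 L = 0.98 g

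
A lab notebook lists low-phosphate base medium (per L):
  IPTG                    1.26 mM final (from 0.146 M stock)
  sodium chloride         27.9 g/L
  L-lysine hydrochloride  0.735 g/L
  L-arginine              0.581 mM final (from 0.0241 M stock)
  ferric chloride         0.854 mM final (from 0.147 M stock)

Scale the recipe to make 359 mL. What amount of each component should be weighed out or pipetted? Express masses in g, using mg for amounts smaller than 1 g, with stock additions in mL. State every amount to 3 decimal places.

IPTG 3.098 mL; sodium chloride 10.016 g; L-lysine hydrochloride 263.865 mg; L-arginine 8.655 mL; ferric chloride 2.086 mL

Target volume = 359 mL = 0.359 L.
IPTG: dilute stock: 1.26 mM × 359 mL ÷ 146 mM = 3.098 mL
sodium chloride: 27.9 g/L × 0.359 L = 10.016 g
L-lysine hydrochloride: 0.735 g/L × 0.359 L = 0.263865 g = 263.865 mg
L-arginine: dilute stock: 0.581 mM × 359 mL ÷ 24.1 mM = 8.655 mL
ferric chloride: V = C2·V2/C1 = 0.854 mM × 359 mL ÷ 147 mM = 2.086 mL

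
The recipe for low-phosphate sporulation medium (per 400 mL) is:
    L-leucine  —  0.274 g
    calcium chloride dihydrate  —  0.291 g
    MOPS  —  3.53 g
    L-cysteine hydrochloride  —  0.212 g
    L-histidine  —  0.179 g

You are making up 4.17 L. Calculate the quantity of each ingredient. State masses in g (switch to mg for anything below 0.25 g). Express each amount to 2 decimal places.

Scale factor = 4170 mL / 400 mL = 10.425.
L-leucine: 0.274 g × (4170 mL / 400 mL) = 2.86 g
calcium chloride dihydrate: 0.291 g × (4170 mL / 400 mL) = 3.03 g
MOPS: 3.53 g × (4170 mL / 400 mL) = 36.80 g
L-cysteine hydrochloride: 0.212 g × (4170 mL / 400 mL) = 2.21 g
L-histidine: 0.179 g × (4170 mL / 400 mL) = 1.87 g

L-leucine 2.86 g; calcium chloride dihydrate 3.03 g; MOPS 36.80 g; L-cysteine hydrochloride 2.21 g; L-histidine 1.87 g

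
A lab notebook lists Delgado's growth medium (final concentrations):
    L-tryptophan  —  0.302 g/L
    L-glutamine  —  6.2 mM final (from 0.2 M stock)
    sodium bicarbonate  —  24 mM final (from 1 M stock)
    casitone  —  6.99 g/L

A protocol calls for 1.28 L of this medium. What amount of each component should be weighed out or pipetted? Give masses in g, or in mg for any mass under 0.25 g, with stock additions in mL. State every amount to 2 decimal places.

Scale factor relative to 1 L: 1.28.
L-tryptophan: 0.302 g/L × 1.28 L = 0.39 g
L-glutamine: C1V1 = C2V2 → 6.2 mM × 1280 mL ÷ 200 mM = 39.68 mL
sodium bicarbonate: C1V1 = C2V2 → 24 mM × 1280 mL ÷ 1000 mM = 30.72 mL
casitone: 6.99 g/L × 1.28 L = 8.95 g

L-tryptophan 0.39 g; L-glutamine 39.68 mL; sodium bicarbonate 30.72 mL; casitone 8.95 g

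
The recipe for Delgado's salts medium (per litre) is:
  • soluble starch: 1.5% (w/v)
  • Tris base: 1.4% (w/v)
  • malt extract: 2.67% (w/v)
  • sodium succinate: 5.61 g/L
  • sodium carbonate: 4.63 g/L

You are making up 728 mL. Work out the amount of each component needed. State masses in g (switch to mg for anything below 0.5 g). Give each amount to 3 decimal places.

Working volume: 728 mL = 0.728 L.
soluble starch: 1.5 g per 100 mL × 728 mL ÷ 100 = 10.920 g
Tris base: 1.4% w/v = 14 g/L → 14 × 0.728 L = 10.192 g
malt extract: 2.67% w/v = 26.7 g/L → 26.7 × 0.728 L = 19.438 g
sodium succinate: 5.61 g/L × 0.728 L = 4.084 g
sodium carbonate: 4.63 g/L × 0.728 L = 3.371 g

soluble starch 10.920 g; Tris base 10.192 g; malt extract 19.438 g; sodium succinate 4.084 g; sodium carbonate 3.371 g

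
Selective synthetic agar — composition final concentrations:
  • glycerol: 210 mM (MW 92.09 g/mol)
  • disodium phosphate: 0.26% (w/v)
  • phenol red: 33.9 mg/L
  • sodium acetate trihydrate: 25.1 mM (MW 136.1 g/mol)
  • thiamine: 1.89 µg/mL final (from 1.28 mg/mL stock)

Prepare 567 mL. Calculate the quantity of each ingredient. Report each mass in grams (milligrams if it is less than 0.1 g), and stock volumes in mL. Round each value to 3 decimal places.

glycerol 10.965 g; disodium phosphate 1.474 g; phenol red 19.221 mg; sodium acetate trihydrate 1.937 g; thiamine 0.837 mL

Target volume = 567 mL = 0.567 L.
glycerol: 210 mmol/L × 92.09 g/mol × 0.567 L ÷ 1000 = 10.965 g
disodium phosphate: 0.26% w/v = 2.6 g/L → 2.6 × 0.567 L = 1.474 g
phenol red: 33.9 mg/L × 0.567 L = 19.221 mg
sodium acetate trihydrate: 25.1 mmol/L × 136.1 g/mol × 0.567 L ÷ 1000 = 1.937 g
thiamine: dilute stock: 1.89 µg/mL × 567 mL ÷ 1280 µg/mL = 0.837 mL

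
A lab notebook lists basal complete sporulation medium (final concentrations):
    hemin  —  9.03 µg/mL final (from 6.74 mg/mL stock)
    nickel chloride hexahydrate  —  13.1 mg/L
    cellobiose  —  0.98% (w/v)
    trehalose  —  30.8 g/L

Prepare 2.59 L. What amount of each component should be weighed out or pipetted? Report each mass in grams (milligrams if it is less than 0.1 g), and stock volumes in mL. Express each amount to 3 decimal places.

Scale factor relative to 1 L: 2.59.
hemin: V = C2·V2/C1 = 9.03 µg/mL × 2590 mL ÷ 6740 µg/mL = 3.470 mL
nickel chloride hexahydrate: 13.1 mg/L × 2.59 L = 33.929 mg
cellobiose: 0.98% w/v = 9.8 g/L → 9.8 × 2.59 L = 25.382 g
trehalose: 30.8 g/L × 2.59 L = 79.772 g

hemin 3.470 mL; nickel chloride hexahydrate 33.929 mg; cellobiose 25.382 g; trehalose 79.772 g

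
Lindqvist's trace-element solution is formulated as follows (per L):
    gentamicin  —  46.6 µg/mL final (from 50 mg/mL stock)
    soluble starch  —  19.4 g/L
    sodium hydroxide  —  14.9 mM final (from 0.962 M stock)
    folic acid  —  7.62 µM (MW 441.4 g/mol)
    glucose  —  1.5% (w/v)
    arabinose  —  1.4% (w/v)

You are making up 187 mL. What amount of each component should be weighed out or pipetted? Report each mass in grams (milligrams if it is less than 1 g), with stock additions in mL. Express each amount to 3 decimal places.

Scale factor relative to 1 L: 0.187.
gentamicin: C1V1 = C2V2 → 46.6 µg/mL × 187 mL ÷ 50000 µg/mL = 0.174 mL
soluble starch: 19.4 g/L × 0.187 L = 3.628 g
sodium hydroxide: V = C2·V2/C1 = 14.9 mM × 187 mL ÷ 962 mM = 2.896 mL
folic acid: 7.62 µmol/L × 441.4 g/mol × 0.187 L ÷ 1000 = 0.629 mg
glucose: 1.5% w/v = 15 g/L → 15 × 0.187 L = 2.805 g
arabinose: 1.4% w/v = 14 g/L → 14 × 0.187 L = 2.618 g

gentamicin 0.174 mL; soluble starch 3.628 g; sodium hydroxide 2.896 mL; folic acid 0.629 mg; glucose 2.805 g; arabinose 2.618 g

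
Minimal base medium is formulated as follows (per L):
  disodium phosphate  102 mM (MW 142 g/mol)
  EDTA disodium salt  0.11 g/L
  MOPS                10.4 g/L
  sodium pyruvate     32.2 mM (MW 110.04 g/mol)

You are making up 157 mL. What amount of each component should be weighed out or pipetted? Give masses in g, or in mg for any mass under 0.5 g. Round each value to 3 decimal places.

Scale factor relative to 1 L: 0.157.
disodium phosphate: 102 mmol/L × 142 g/mol × 0.157 L ÷ 1000 = 2.274 g
EDTA disodium salt: 0.11 g/L × 0.157 L = 0.01727 g = 17.270 mg
MOPS: 10.4 g/L × 0.157 L = 1.633 g
sodium pyruvate: 32.2 mmol/L × 110.04 g/mol × 0.157 L ÷ 1000 = 0.556 g

disodium phosphate 2.274 g; EDTA disodium salt 17.270 mg; MOPS 1.633 g; sodium pyruvate 0.556 g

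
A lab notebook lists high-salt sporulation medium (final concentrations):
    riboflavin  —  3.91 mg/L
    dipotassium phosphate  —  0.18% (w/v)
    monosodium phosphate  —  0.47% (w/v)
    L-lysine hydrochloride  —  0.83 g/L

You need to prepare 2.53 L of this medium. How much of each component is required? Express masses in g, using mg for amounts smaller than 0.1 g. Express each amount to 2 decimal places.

riboflavin 9.89 mg; dipotassium phosphate 4.55 g; monosodium phosphate 11.89 g; L-lysine hydrochloride 2.10 g

Working volume: 2.53 L.
riboflavin: 3.91 mg/L × 2.53 L = 9.89 mg
dipotassium phosphate: 0.18% w/v = 1.8 g/L → 1.8 × 2.53 L = 4.55 g
monosodium phosphate: 0.47% w/v = 4.7 g/L → 4.7 × 2.53 L = 11.89 g
L-lysine hydrochloride: 0.83 g/L × 2.53 L = 2.10 g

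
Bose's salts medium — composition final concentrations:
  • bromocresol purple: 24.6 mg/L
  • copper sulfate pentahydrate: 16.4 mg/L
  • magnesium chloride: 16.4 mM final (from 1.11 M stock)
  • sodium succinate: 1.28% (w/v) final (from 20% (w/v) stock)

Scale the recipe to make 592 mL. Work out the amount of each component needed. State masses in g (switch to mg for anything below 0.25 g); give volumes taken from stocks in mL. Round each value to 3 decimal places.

Working volume: 592 mL = 0.592 L.
bromocresol purple: 24.6 mg/L × 0.592 L = 14.563 mg
copper sulfate pentahydrate: 16.4 mg/L × 0.592 L = 9.709 mg
magnesium chloride: V = C2·V2/C1 = 16.4 mM × 592 mL ÷ 1110 mM = 8.747 mL
sodium succinate: C1V1 = C2V2 → 1.28% ÷ 20% × 592 mL = 37.888 mL

bromocresol purple 14.563 mg; copper sulfate pentahydrate 9.709 mg; magnesium chloride 8.747 mL; sodium succinate 37.888 mL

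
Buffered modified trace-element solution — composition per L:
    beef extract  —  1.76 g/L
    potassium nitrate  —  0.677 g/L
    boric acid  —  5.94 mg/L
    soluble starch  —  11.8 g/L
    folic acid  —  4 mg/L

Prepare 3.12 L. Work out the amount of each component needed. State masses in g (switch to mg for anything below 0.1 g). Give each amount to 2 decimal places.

Scale factor relative to 1 L: 3.12.
beef extract: 1.76 g/L × 3.12 L = 5.49 g
potassium nitrate: 0.677 g/L × 3.12 L = 2.11 g
boric acid: 5.94 mg/L × 3.12 L = 18.53 mg
soluble starch: 11.8 g/L × 3.12 L = 36.82 g
folic acid: 4 mg/L × 3.12 L = 12.48 mg

beef extract 5.49 g; potassium nitrate 2.11 g; boric acid 18.53 mg; soluble starch 36.82 g; folic acid 12.48 mg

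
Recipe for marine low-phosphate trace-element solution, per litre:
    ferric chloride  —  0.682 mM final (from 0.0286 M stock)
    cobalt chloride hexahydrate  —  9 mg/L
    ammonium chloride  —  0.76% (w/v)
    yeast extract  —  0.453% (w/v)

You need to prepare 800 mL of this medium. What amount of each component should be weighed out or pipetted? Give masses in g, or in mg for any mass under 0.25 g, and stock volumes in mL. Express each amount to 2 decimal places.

ferric chloride 19.08 mL; cobalt chloride hexahydrate 7.20 mg; ammonium chloride 6.08 g; yeast extract 3.62 g

Working volume: 800 mL = 0.8 L.
ferric chloride: V = C2·V2/C1 = 0.682 mM × 800 mL ÷ 28.6 mM = 19.08 mL
cobalt chloride hexahydrate: 9 mg/L × 0.8 L = 7.20 mg
ammonium chloride: 0.76 g per 100 mL × 800 mL ÷ 100 = 6.08 g
yeast extract: 0.453% w/v = 4.53 g/L → 4.53 × 0.8 L = 3.62 g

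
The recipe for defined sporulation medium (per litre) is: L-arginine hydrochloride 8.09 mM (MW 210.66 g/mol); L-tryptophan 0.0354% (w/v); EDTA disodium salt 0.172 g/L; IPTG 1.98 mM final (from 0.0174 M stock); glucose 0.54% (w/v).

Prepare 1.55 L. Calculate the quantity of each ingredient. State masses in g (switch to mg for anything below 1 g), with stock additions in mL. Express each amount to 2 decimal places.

Working volume: 1.55 L.
L-arginine hydrochloride: 8.09 mmol/L × 210.66 g/mol × 1.55 L ÷ 1000 = 2.64 g
L-tryptophan: 0.0354 g per 100 mL × 1550 mL ÷ 100 = 0.5487 g = 548.70 mg
EDTA disodium salt: 0.172 g/L × 1.55 L = 0.2666 g = 266.60 mg
IPTG: V = C2·V2/C1 = 1.98 mM × 1550 mL ÷ 17.4 mM = 176.38 mL
glucose: 0.54 g per 100 mL × 1550 mL ÷ 100 = 8.37 g

L-arginine hydrochloride 2.64 g; L-tryptophan 548.70 mg; EDTA disodium salt 266.60 mg; IPTG 176.38 mL; glucose 8.37 g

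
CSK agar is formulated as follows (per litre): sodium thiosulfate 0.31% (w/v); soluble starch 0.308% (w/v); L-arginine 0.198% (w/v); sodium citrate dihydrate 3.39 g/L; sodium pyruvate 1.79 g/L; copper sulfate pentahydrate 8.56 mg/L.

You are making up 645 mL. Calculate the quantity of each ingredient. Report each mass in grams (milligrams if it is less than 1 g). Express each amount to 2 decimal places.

sodium thiosulfate 2.00 g; soluble starch 1.99 g; L-arginine 1.28 g; sodium citrate dihydrate 2.19 g; sodium pyruvate 1.15 g; copper sulfate pentahydrate 5.52 mg

Target volume = 645 mL = 0.645 L.
sodium thiosulfate: 0.31 g per 100 mL × 645 mL ÷ 100 = 2.00 g
soluble starch: 0.308% w/v = 3.08 g/L → 3.08 × 0.645 L = 1.99 g
L-arginine: 0.198 g per 100 mL × 645 mL ÷ 100 = 1.28 g
sodium citrate dihydrate: 3.39 g/L × 0.645 L = 2.19 g
sodium pyruvate: 1.79 g/L × 0.645 L = 1.15 g
copper sulfate pentahydrate: 8.56 mg/L × 0.645 L = 5.52 mg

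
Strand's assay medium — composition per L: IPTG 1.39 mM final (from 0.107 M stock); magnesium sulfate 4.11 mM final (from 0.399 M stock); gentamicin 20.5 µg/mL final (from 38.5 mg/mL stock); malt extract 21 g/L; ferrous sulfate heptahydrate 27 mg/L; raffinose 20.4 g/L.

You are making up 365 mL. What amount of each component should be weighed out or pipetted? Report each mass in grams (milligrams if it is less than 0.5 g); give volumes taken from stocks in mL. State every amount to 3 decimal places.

IPTG 4.742 mL; magnesium sulfate 3.760 mL; gentamicin 0.194 mL; malt extract 7.665 g; ferrous sulfate heptahydrate 9.855 mg; raffinose 7.446 g

Scale factor relative to 1 L: 0.365.
IPTG: dilute stock: 1.39 mM × 365 mL ÷ 107 mM = 4.742 mL
magnesium sulfate: V = C2·V2/C1 = 4.11 mM × 365 mL ÷ 399 mM = 3.760 mL
gentamicin: C1V1 = C2V2 → 20.5 µg/mL × 365 mL ÷ 38500 µg/mL = 0.194 mL
malt extract: 21 g/L × 0.365 L = 7.665 g
ferrous sulfate heptahydrate: 27 mg/L × 0.365 L = 9.855 mg
raffinose: 20.4 g/L × 0.365 L = 7.446 g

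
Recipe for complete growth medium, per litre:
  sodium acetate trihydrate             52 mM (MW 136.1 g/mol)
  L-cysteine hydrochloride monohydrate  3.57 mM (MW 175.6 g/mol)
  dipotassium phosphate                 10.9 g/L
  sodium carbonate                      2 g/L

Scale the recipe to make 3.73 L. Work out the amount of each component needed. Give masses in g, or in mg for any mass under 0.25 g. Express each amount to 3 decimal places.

Working volume: 3.73 L.
sodium acetate trihydrate: 52 mmol/L × 136.1 g/mol × 3.73 L ÷ 1000 = 26.398 g
L-cysteine hydrochloride monohydrate: 3.57 mmol/L × 175.6 g/mol × 3.73 L ÷ 1000 = 2.338 g
dipotassium phosphate: 10.9 g/L × 3.73 L = 40.657 g
sodium carbonate: 2 g/L × 3.73 L = 7.460 g

sodium acetate trihydrate 26.398 g; L-cysteine hydrochloride monohydrate 2.338 g; dipotassium phosphate 40.657 g; sodium carbonate 7.460 g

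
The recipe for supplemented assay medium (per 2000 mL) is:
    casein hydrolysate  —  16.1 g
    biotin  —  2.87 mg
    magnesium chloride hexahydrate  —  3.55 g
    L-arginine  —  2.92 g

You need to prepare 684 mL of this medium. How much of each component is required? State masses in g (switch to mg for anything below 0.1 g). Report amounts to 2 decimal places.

casein hydrolysate 5.51 g; biotin 0.98 mg; magnesium chloride hexahydrate 1.21 g; L-arginine 1.00 g

Scale factor = 684 mL / 2000 mL = 0.342.
casein hydrolysate: 16.1 g × (684 mL / 2000 mL) = 5.51 g
biotin: 2.87 mg × (684 mL / 2000 mL) = 0.98 mg
magnesium chloride hexahydrate: 3.55 g × (684 mL / 2000 mL) = 1.21 g
L-arginine: 2.92 g × (684 mL / 2000 mL) = 1.00 g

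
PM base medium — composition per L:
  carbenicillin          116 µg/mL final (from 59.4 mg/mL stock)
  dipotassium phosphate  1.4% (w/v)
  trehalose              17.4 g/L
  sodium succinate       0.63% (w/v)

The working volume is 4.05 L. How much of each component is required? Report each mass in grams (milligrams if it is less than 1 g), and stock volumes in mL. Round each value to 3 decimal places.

Scale factor relative to 1 L: 4.05.
carbenicillin: C1V1 = C2V2 → 116 µg/mL × 4050 mL ÷ 59400 µg/mL = 7.909 mL
dipotassium phosphate: 1.4 g per 100 mL × 4050 mL ÷ 100 = 56.700 g
trehalose: 17.4 g/L × 4.05 L = 70.470 g
sodium succinate: 0.63 g per 100 mL × 4050 mL ÷ 100 = 25.515 g

carbenicillin 7.909 mL; dipotassium phosphate 56.700 g; trehalose 70.470 g; sodium succinate 25.515 g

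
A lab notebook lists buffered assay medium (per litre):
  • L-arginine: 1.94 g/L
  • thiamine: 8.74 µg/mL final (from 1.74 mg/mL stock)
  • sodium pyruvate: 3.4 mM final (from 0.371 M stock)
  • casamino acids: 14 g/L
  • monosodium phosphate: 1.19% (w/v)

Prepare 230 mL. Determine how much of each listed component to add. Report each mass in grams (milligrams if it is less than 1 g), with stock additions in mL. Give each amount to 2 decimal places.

Working volume: 230 mL = 0.23 L.
L-arginine: 1.94 g/L × 0.23 L = 0.4462 g = 446.20 mg
thiamine: C1V1 = C2V2 → 8.74 µg/mL × 230 mL ÷ 1740 µg/mL = 1.16 mL
sodium pyruvate: V = C2·V2/C1 = 3.4 mM × 230 mL ÷ 371 mM = 2.11 mL
casamino acids: 14 g/L × 0.23 L = 3.22 g
monosodium phosphate: 1.19 g per 100 mL × 230 mL ÷ 100 = 2.74 g

L-arginine 446.20 mg; thiamine 1.16 mL; sodium pyruvate 2.11 mL; casamino acids 3.22 g; monosodium phosphate 2.74 g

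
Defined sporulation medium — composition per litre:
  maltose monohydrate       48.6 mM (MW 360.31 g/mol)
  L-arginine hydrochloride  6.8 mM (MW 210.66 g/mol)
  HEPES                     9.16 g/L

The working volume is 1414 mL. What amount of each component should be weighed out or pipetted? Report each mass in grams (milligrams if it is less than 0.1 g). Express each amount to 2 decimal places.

Working volume: 1414 mL = 1.414 L.
maltose monohydrate: 48.6 mmol/L × 360.31 g/mol × 1.414 L ÷ 1000 = 24.76 g
L-arginine hydrochloride: 6.8 mmol/L × 210.66 g/mol × 1.414 L ÷ 1000 = 2.03 g
HEPES: 9.16 g/L × 1.414 L = 12.95 g

maltose monohydrate 24.76 g; L-arginine hydrochloride 2.03 g; HEPES 12.95 g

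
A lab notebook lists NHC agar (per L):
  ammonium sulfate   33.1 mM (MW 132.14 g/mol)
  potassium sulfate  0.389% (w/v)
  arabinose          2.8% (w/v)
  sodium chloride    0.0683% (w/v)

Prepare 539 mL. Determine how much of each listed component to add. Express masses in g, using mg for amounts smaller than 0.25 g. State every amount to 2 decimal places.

Scale factor relative to 1 L: 0.539.
ammonium sulfate: 33.1 mmol/L × 132.14 g/mol × 0.539 L ÷ 1000 = 2.36 g
potassium sulfate: 0.389 g per 100 mL × 539 mL ÷ 100 = 2.10 g
arabinose: 2.8 g per 100 mL × 539 mL ÷ 100 = 15.09 g
sodium chloride: 0.0683% w/v = 0.683 g/L → 0.683 × 0.539 L = 0.37 g

ammonium sulfate 2.36 g; potassium sulfate 2.10 g; arabinose 15.09 g; sodium chloride 0.37 g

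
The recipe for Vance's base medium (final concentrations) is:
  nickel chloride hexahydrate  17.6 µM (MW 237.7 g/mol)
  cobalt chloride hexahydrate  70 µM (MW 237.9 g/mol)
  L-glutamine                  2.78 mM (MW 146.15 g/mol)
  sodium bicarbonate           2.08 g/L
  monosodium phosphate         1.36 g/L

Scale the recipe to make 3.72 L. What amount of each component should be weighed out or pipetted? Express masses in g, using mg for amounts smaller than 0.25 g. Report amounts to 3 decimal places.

Working volume: 3.72 L.
nickel chloride hexahydrate: 17.6 µmol/L × 237.7 g/mol × 3.72 L ÷ 1000 = 15.563 mg
cobalt chloride hexahydrate: 70 µmol/L × 237.9 g/mol × 3.72 L ÷ 1000 = 61.949 mg
L-glutamine: 2.78 mmol/L × 146.15 g/mol × 3.72 L ÷ 1000 = 1.511 g
sodium bicarbonate: 2.08 g/L × 3.72 L = 7.738 g
monosodium phosphate: 1.36 g/L × 3.72 L = 5.059 g

nickel chloride hexahydrate 15.563 mg; cobalt chloride hexahydrate 61.949 mg; L-glutamine 1.511 g; sodium bicarbonate 7.738 g; monosodium phosphate 5.059 g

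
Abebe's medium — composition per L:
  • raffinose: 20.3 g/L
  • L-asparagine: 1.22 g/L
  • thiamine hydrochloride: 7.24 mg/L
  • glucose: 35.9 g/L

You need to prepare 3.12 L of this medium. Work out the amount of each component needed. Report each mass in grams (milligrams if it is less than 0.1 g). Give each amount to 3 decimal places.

raffinose 63.336 g; L-asparagine 3.806 g; thiamine hydrochloride 22.589 mg; glucose 112.008 g

Working volume: 3.12 L.
raffinose: 20.3 g/L × 3.12 L = 63.336 g
L-asparagine: 1.22 g/L × 3.12 L = 3.806 g
thiamine hydrochloride: 7.24 mg/L × 3.12 L = 22.589 mg
glucose: 35.9 g/L × 3.12 L = 112.008 g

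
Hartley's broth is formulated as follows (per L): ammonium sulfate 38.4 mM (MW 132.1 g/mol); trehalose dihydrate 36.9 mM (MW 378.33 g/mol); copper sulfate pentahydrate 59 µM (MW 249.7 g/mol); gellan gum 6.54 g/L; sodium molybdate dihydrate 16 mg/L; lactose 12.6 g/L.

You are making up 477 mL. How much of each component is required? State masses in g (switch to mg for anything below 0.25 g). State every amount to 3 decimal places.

Scale factor relative to 1 L: 0.477.
ammonium sulfate: 38.4 mmol/L × 132.1 g/mol × 0.477 L ÷ 1000 = 2.420 g
trehalose dihydrate: 36.9 mmol/L × 378.33 g/mol × 0.477 L ÷ 1000 = 6.659 g
copper sulfate pentahydrate: 59 µmol/L × 249.7 g/mol × 0.477 L ÷ 1000 = 7.027 mg
gellan gum: 6.54 g/L × 0.477 L = 3.120 g
sodium molybdate dihydrate: 16 mg/L × 0.477 L = 7.632 mg
lactose: 12.6 g/L × 0.477 L = 6.010 g

ammonium sulfate 2.420 g; trehalose dihydrate 6.659 g; copper sulfate pentahydrate 7.027 mg; gellan gum 3.120 g; sodium molybdate dihydrate 7.632 mg; lactose 6.010 g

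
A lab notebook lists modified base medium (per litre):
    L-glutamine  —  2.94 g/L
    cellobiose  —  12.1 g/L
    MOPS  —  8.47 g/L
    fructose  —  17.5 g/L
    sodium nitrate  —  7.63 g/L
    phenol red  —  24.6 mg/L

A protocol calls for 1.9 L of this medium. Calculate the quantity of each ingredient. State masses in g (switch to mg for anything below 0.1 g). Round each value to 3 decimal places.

Working volume: 1.9 L.
L-glutamine: 2.94 g/L × 1.9 L = 5.586 g
cellobiose: 12.1 g/L × 1.9 L = 22.990 g
MOPS: 8.47 g/L × 1.9 L = 16.093 g
fructose: 17.5 g/L × 1.9 L = 33.250 g
sodium nitrate: 7.63 g/L × 1.9 L = 14.497 g
phenol red: 24.6 mg/L × 1.9 L = 46.740 mg

L-glutamine 5.586 g; cellobiose 22.990 g; MOPS 16.093 g; fructose 33.250 g; sodium nitrate 14.497 g; phenol red 46.740 mg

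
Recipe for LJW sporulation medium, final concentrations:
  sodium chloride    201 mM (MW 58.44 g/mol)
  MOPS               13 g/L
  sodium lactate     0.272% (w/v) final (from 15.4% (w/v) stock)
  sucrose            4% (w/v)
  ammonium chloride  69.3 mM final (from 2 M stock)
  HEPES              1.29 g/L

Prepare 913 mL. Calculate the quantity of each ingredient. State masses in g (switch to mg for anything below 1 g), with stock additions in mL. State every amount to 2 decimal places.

sodium chloride 10.72 g; MOPS 11.87 g; sodium lactate 16.13 mL; sucrose 36.52 g; ammonium chloride 31.64 mL; HEPES 1.18 g

Scale factor relative to 1 L: 0.913.
sodium chloride: 201 mmol/L × 58.44 g/mol × 0.913 L ÷ 1000 = 10.72 g
MOPS: 13 g/L × 0.913 L = 11.87 g
sodium lactate: C1V1 = C2V2 → 0.272% ÷ 15.4% × 913 mL = 16.13 mL
sucrose: 4% w/v = 40 g/L → 40 × 0.913 L = 36.52 g
ammonium chloride: dilute stock: 69.3 mM × 913 mL ÷ 2000 mM = 31.64 mL
HEPES: 1.29 g/L × 0.913 L = 1.18 g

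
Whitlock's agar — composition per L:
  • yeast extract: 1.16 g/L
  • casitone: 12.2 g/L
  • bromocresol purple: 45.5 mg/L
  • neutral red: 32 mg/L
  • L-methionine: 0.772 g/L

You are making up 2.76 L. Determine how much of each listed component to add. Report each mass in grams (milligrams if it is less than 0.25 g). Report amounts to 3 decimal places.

yeast extract 3.202 g; casitone 33.672 g; bromocresol purple 125.580 mg; neutral red 88.320 mg; L-methionine 2.131 g

Scale factor relative to 1 L: 2.76.
yeast extract: 1.16 g/L × 2.76 L = 3.202 g
casitone: 12.2 g/L × 2.76 L = 33.672 g
bromocresol purple: 45.5 mg/L × 2.76 L = 125.580 mg
neutral red: 32 mg/L × 2.76 L = 88.320 mg
L-methionine: 0.772 g/L × 2.76 L = 2.131 g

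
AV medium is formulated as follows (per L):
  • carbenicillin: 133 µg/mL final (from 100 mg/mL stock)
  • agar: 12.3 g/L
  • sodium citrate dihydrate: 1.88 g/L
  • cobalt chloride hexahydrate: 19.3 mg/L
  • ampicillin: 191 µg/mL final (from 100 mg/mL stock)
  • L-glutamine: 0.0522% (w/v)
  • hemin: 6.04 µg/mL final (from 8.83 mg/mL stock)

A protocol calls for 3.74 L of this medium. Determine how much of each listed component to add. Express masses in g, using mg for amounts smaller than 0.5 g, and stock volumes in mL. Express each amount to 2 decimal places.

Scale factor relative to 1 L: 3.74.
carbenicillin: C1V1 = C2V2 → 133 µg/mL × 3740 mL ÷ 100000 µg/mL = 4.97 mL
agar: 12.3 g/L × 3.74 L = 46.00 g
sodium citrate dihydrate: 1.88 g/L × 3.74 L = 7.03 g
cobalt chloride hexahydrate: 19.3 mg/L × 3.74 L = 72.18 mg
ampicillin: dilute stock: 191 µg/mL × 3740 mL ÷ 100000 µg/mL = 7.14 mL
L-glutamine: 0.0522% w/v = 0.522 g/L → 0.522 × 3.74 L = 1.95 g
hemin: dilute stock: 6.04 µg/mL × 3740 mL ÷ 8830 µg/mL = 2.56 mL

carbenicillin 4.97 mL; agar 46.00 g; sodium citrate dihydrate 7.03 g; cobalt chloride hexahydrate 72.18 mg; ampicillin 7.14 mL; L-glutamine 1.95 g; hemin 2.56 mL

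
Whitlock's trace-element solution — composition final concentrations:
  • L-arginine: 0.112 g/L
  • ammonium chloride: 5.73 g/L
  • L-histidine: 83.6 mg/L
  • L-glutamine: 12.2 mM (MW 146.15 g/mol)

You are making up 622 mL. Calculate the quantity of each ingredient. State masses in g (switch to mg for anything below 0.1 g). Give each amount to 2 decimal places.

Scale factor relative to 1 L: 0.622.
L-arginine: 0.112 g/L × 0.622 L = 0.069664 g = 69.66 mg
ammonium chloride: 5.73 g/L × 0.622 L = 3.56 g
L-histidine: 83.6 mg/L × 0.622 L = 52.00 mg
L-glutamine: 12.2 mmol/L × 146.15 g/mol × 0.622 L ÷ 1000 = 1.11 g

L-arginine 69.66 mg; ammonium chloride 3.56 g; L-histidine 52.00 mg; L-glutamine 1.11 g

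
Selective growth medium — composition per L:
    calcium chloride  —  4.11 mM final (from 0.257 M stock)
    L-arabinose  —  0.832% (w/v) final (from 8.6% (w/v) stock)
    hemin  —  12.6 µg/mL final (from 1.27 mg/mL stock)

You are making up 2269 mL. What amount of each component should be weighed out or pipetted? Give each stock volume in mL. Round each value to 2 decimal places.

calcium chloride 36.29 mL; L-arabinose 219.51 mL; hemin 22.51 mL

Working volume: 2269 mL = 2.269 L.
calcium chloride: dilute stock: 4.11 mM × 2269 mL ÷ 257 mM = 36.29 mL
L-arabinose: C1V1 = C2V2 → 0.832% ÷ 8.6% × 2269 mL = 219.51 mL
hemin: dilute stock: 12.6 µg/mL × 2269 mL ÷ 1270 µg/mL = 22.51 mL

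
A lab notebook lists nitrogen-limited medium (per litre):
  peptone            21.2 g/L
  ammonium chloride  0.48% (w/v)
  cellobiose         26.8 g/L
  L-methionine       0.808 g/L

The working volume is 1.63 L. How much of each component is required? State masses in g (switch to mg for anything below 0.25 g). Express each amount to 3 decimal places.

Scale factor relative to 1 L: 1.63.
peptone: 21.2 g/L × 1.63 L = 34.556 g
ammonium chloride: 0.48 g per 100 mL × 1630 mL ÷ 100 = 7.824 g
cellobiose: 26.8 g/L × 1.63 L = 43.684 g
L-methionine: 0.808 g/L × 1.63 L = 1.317 g

peptone 34.556 g; ammonium chloride 7.824 g; cellobiose 43.684 g; L-methionine 1.317 g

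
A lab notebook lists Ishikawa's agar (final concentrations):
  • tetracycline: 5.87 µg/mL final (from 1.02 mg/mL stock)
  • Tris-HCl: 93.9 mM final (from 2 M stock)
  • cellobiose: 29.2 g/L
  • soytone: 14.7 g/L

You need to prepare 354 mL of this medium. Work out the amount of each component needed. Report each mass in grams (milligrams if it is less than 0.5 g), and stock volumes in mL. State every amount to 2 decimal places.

Target volume = 354 mL = 0.354 L.
tetracycline: dilute stock: 5.87 µg/mL × 354 mL ÷ 1020 µg/mL = 2.04 mL
Tris-HCl: V = C2·V2/C1 = 93.9 mM × 354 mL ÷ 2000 mM = 16.62 mL
cellobiose: 29.2 g/L × 0.354 L = 10.34 g
soytone: 14.7 g/L × 0.354 L = 5.20 g

tetracycline 2.04 mL; Tris-HCl 16.62 mL; cellobiose 10.34 g; soytone 5.20 g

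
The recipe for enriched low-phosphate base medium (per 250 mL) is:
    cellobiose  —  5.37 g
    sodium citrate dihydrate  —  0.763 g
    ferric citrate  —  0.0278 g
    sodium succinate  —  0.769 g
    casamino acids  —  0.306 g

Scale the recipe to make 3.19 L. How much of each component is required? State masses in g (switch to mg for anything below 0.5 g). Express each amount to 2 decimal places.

Scale factor = 3190 mL / 250 mL = 12.76.
cellobiose: 5.37 g × (3190 mL / 250 mL) = 68.52 g
sodium citrate dihydrate: 0.763 g × (3190 mL / 250 mL) = 9.74 g
ferric citrate: 0.0278 g × (3190 mL / 250 mL) = 0.354728 g = 354.73 mg
sodium succinate: 0.769 g × (3190 mL / 250 mL) = 9.81 g
casamino acids: 0.306 g × (3190 mL / 250 mL) = 3.90 g

cellobiose 68.52 g; sodium citrate dihydrate 9.74 g; ferric citrate 354.73 mg; sodium succinate 9.81 g; casamino acids 3.90 g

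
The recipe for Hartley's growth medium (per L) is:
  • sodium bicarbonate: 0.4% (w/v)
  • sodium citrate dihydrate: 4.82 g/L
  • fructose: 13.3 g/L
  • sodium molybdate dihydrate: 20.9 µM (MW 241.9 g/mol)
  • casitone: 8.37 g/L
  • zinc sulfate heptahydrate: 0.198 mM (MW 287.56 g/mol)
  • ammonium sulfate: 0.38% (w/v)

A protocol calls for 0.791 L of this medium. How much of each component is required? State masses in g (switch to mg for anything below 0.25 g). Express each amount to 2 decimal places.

sodium bicarbonate 3.16 g; sodium citrate dihydrate 3.81 g; fructose 10.52 g; sodium molybdate dihydrate 4.00 mg; casitone 6.62 g; zinc sulfate heptahydrate 45.04 mg; ammonium sulfate 3.01 g

Working volume: 0.791 L.
sodium bicarbonate: 0.4% w/v = 4 g/L → 4 × 0.791 L = 3.16 g
sodium citrate dihydrate: 4.82 g/L × 0.791 L = 3.81 g
fructose: 13.3 g/L × 0.791 L = 10.52 g
sodium molybdate dihydrate: 20.9 µmol/L × 241.9 g/mol × 0.791 L ÷ 1000 = 4.00 mg
casitone: 8.37 g/L × 0.791 L = 6.62 g
zinc sulfate heptahydrate: 0.198 mmol/L × 287.56 mg/mmol × 0.791 L = 45.04 mg
ammonium sulfate: 0.38 g per 100 mL × 791 mL ÷ 100 = 3.01 g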